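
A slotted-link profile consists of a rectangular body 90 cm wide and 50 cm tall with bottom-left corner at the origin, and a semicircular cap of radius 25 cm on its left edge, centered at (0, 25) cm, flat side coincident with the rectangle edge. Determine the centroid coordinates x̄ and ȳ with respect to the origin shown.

Part | A | x̄ᵢ | ȳᵢ | A·x̄ᵢ | A·ȳᵢ
rectangular body | 4500.00 | 45.00 | 25.00 | 202500.00 | 112500.00
semicircular end | 981.75 | -10.61 | 25.00 | -10416.67 | 24543.69
Σ | 5481.75 |  |  | 192083.33 | 137043.69
x̄ = 192083.33 / 5481.75 = 35.04 cm
ȳ = 137043.69 / 5481.75 = 25.00 cm

x̄ = 35.04 cm, ȳ = 25.00 cm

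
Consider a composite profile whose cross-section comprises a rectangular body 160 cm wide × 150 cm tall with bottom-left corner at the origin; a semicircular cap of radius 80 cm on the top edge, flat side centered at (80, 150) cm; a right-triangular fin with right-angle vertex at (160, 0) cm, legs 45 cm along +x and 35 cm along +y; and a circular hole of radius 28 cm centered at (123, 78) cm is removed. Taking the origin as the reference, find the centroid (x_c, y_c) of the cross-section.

x_c = 79.04 cm, y_c = 107.06 cm

rectangular body: A = 160 × 150 = 24000.00, centroid at (80.00, 75.00).
semicircular top: A = ½π·80² = 10053.10, centroid at (80.00, 183.95).
triangular fin: A = ½·45·35 = 787.50, centroid at (175.00, 11.67).
hole: A = −π·28² = -2463.01, centroid at (123.00, 78.00).
ΣA = 32377.59 cm²
ΣAx_c = (24000.00)(80.00) + (10053.10)(80.00) + (787.50)(175.00) + (-2463.01)(123.00) = 2559110.16 cm³
ΣAy_c = (24000.00)(75.00) + (10053.10)(183.95) + (787.50)(11.67) + (-2463.01)(78.00) = 3466370.63 cm³
x_c = 2559110.16 / 32377.59 = 79.04 cm
y_c = 3466370.63 / 32377.59 = 107.06 cm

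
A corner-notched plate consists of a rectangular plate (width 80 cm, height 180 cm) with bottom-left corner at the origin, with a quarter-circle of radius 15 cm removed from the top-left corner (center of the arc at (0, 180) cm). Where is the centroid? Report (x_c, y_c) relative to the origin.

x_c = 40.42 cm, y_c = 88.96 cm

Part | A | x̄ᵢ | ȳᵢ | A·x̄ᵢ | A·ȳᵢ
plate | 14400.00 | 40.00 | 90.00 | 576000.00 | 1296000.00
removed quarter-circle | -176.71 | 6.37 | 173.63 | -1125.00 | -30683.63
Σ | 14223.29 |  |  | 574875.00 | 1265316.37
x_c = 574875.00 / 14223.29 = 40.42 cm
y_c = 1265316.37 / 14223.29 = 88.96 cm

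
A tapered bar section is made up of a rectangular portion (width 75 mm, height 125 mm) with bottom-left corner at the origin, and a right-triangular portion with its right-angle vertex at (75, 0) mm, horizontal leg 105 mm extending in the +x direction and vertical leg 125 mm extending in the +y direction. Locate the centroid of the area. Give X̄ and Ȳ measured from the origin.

rectangular portion: A = 75 × 125 = 9375.00, centroid at (37.50, 62.50).
triangular portion: A = ½·105·125 = 6562.50, centroid at (110.00, 41.67).
ΣA = 15937.50 mm²
ΣAX̄ = (9375.00)(37.50) + (6562.50)(110.00) = 1073437.50 mm³
ΣAȲ = (9375.00)(62.50) + (6562.50)(41.67) = 859375.00 mm³
X̄ = 1073437.50 / 15937.50 = 67.35 mm
Ȳ = 859375.00 / 15937.50 = 53.92 mm

X̄ = 67.35 mm, Ȳ = 53.92 mm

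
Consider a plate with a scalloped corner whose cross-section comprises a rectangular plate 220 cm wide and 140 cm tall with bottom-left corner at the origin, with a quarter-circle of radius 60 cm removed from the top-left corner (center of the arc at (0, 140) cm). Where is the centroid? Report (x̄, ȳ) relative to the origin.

x̄ = 118.54 cm, ȳ = 65.50 cm

plate: A = 220 × 140 = 30800.00, centroid at (110.00, 70.00).
removed quarter-circle: A = −¼π·60² = -2827.43, centroid at (25.46, 114.54).
ΣA = 27972.57 cm²
ΣAx̄ = (30800.00)(110.00) + (-2827.43)(25.46) = 3316000.00 cm³
ΣAȳ = (30800.00)(70.00) + (-2827.43)(114.54) = 1832159.33 cm³
x̄ = 3316000.00 / 27972.57 = 118.54 cm
ȳ = 1832159.33 / 27972.57 = 65.50 cm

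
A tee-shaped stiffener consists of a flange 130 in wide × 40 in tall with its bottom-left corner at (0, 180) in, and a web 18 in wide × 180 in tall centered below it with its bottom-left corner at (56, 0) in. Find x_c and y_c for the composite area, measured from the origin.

Part | A | x̄ᵢ | ȳᵢ | A·x̄ᵢ | A·ȳᵢ
web | 3240.00 | 65.00 | 90.00 | 210600.00 | 291600.00
flange | 5200.00 | 65.00 | 200.00 | 338000.00 | 1040000.00
Σ | 8440.00 |  |  | 548600.00 | 1331600.00
x_c = 548600.00 / 8440.00 = 65.00 in
y_c = 1331600.00 / 8440.00 = 157.77 in

x_c = 65.00 in, y_c = 157.77 in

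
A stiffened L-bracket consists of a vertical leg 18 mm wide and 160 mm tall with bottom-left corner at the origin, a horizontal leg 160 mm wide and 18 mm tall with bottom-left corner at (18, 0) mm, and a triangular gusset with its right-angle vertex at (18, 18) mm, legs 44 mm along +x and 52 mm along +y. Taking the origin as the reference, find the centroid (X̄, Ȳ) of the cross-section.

X̄ = 50.05 mm, Ȳ = 42.98 mm

vertical leg: A = 18 × 160 = 2880.00, centroid at (9.00, 80.00).
horizontal leg: A = 160 × 18 = 2880.00, centroid at (98.00, 9.00).
gusset: A = ½·44·52 = 1144.00, centroid at (32.67, 35.33).
ΣA = 6904.00 mm², ΣAX̄ = 345530.67 mm³, ΣAȲ = 296741.33 mm³.
X̄ = 345530.67/6904.00 = 50.05 mm; Ȳ = 296741.33/6904.00 = 42.98 mm.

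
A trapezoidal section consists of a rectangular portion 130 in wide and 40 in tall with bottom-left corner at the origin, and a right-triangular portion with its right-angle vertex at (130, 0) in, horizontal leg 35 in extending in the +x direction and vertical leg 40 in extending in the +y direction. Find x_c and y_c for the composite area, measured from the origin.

rectangular portion: A = 130 × 40 = 5200.00, centroid at (65.00, 20.00).
triangular portion: A = ½·35·40 = 700.00, centroid at (141.67, 13.33).
ΣA = 5900.00 in²
ΣAx_c = (5200.00)(65.00) + (700.00)(141.67) = 437166.67 in³
ΣAy_c = (5200.00)(20.00) + (700.00)(13.33) = 113333.33 in³
x_c = 437166.67 / 5900.00 = 74.10 in
y_c = 113333.33 / 5900.00 = 19.21 in

x_c = 74.10 in, y_c = 19.21 in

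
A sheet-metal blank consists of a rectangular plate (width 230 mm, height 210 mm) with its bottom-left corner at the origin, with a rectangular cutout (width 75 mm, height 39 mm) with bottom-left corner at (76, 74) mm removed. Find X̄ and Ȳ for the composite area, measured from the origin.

plate: A = 230 × 210 = 48300.00, centroid at (115.00, 105.00).
hole: A = −(75 × 39) = -2925.00, centroid at (113.50, 93.50).
ΣA = 45375.00 mm²
ΣAX̄ = (48300.00)(115.00) + (-2925.00)(113.50) = 5222512.50 mm³
ΣAȲ = (48300.00)(105.00) + (-2925.00)(93.50) = 4798012.50 mm³
X̄ = 5222512.50 / 45375.00 = 115.10 mm
Ȳ = 4798012.50 / 45375.00 = 105.74 mm

X̄ = 115.10 mm, Ȳ = 105.74 mm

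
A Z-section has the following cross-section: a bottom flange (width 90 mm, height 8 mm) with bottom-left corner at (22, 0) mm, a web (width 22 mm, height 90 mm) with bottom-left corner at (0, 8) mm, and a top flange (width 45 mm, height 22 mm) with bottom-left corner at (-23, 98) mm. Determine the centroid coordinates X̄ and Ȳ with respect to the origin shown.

X̄ = 18.84 mm, Ȳ = 58.46 mm

bottom flange: A = 90 × 8 = 720.00, centroid at (67.00, 4.00).
web: A = 22 × 90 = 1980.00, centroid at (11.00, 53.00).
top flange: A = 45 × 22 = 990.00, centroid at (-0.50, 109.00).
ΣA = 3690.00 mm², ΣAX̄ = 69525.00 mm³, ΣAȲ = 215730.00 mm³.
X̄ = 69525.00/3690.00 = 18.84 mm; Ȳ = 215730.00/3690.00 = 58.46 mm.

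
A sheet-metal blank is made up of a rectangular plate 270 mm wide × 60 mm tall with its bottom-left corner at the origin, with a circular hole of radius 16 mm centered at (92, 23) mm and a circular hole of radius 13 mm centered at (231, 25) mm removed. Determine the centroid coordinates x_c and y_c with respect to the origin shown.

x_c = 133.90 mm, y_c = 30.56 mm

plate: A = 270 × 60 = 16200.00, centroid at (135.00, 30.00).
hole 1: A = −π·16² = -804.25, centroid at (92.00, 23.00).
hole 2: A = −π·13² = -530.93, centroid at (231.00, 25.00).
ΣA = 14864.82 mm², ΣAx_c = 1990364.57 mm³, ΣAy_c = 454229.07 mm³.
x_c = 1990364.57/14864.82 = 133.90 mm; y_c = 454229.07/14864.82 = 30.56 mm.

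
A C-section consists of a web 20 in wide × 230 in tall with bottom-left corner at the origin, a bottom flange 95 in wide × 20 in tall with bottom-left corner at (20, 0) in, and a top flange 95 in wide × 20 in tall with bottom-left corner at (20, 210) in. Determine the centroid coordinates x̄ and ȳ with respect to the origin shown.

Part | A | x̄ᵢ | ȳᵢ | A·x̄ᵢ | A·ȳᵢ
web | 4600.00 | 10.00 | 115.00 | 46000.00 | 529000.00
bottom flange | 1900.00 | 67.50 | 10.00 | 128250.00 | 19000.00
top flange | 1900.00 | 67.50 | 220.00 | 128250.00 | 418000.00
Σ | 8400.00 |  |  | 302500.00 | 966000.00
x̄ = 302500.00 / 8400.00 = 36.01 in
ȳ = 966000.00 / 8400.00 = 115.00 in

x̄ = 36.01 in, ȳ = 115.00 in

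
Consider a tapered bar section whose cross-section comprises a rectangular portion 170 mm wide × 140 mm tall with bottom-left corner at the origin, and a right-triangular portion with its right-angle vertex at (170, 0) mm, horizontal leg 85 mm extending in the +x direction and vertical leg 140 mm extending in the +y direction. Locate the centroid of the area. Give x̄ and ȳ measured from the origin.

x̄ = 107.67 mm, ȳ = 65.33 mm

rectangular portion: A = 170 × 140 = 23800.00, centroid at (85.00, 70.00).
triangular portion: A = ½·85·140 = 5950.00, centroid at (198.33, 46.67).
ΣA = 29750.00 mm²
ΣAx̄ = (23800.00)(85.00) + (5950.00)(198.33) = 3203083.33 mm³
ΣAȳ = (23800.00)(70.00) + (5950.00)(46.67) = 1943666.67 mm³
x̄ = 3203083.33 / 29750.00 = 107.67 mm
ȳ = 1943666.67 / 29750.00 = 65.33 mm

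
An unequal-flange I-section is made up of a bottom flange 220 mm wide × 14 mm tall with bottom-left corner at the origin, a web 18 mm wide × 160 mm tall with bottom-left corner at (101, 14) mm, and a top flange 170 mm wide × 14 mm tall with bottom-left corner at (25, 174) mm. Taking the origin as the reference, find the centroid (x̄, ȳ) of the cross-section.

x̄ = 110.00 mm, ȳ = 86.70 mm

bottom flange: A = 220 × 14 = 3080.00, centroid at (110.00, 7.00).
web: A = 18 × 160 = 2880.00, centroid at (110.00, 94.00).
top flange: A = 170 × 14 = 2380.00, centroid at (110.00, 181.00).
ΣA = 8340.00 mm²
ΣAx̄ = (3080.00)(110.00) + (2880.00)(110.00) + (2380.00)(110.00) = 917400.00 mm³
ΣAȳ = (3080.00)(7.00) + (2880.00)(94.00) + (2380.00)(181.00) = 723060.00 mm³
x̄ = 917400.00 / 8340.00 = 110.00 mm
ȳ = 723060.00 / 8340.00 = 86.70 mm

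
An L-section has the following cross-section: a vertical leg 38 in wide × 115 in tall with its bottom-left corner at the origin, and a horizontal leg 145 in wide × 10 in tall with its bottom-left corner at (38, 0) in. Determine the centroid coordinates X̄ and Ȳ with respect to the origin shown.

vertical leg: A = 38 × 115 = 4370.00, centroid at (19.00, 57.50).
horizontal leg: A = 145 × 10 = 1450.00, centroid at (110.50, 5.00).
ΣA = 5820.00 in²
ΣAX̄ = (4370.00)(19.00) + (1450.00)(110.50) = 243255.00 in³
ΣAȲ = (4370.00)(57.50) + (1450.00)(5.00) = 258525.00 in³
X̄ = 243255.00 / 5820.00 = 41.80 in
Ȳ = 258525.00 / 5820.00 = 44.42 in

X̄ = 41.80 in, Ȳ = 44.42 in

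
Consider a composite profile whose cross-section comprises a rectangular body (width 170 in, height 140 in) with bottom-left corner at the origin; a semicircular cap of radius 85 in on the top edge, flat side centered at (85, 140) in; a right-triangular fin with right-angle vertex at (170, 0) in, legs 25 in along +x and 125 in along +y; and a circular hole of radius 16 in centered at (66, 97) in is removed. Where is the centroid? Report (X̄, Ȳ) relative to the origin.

X̄ = 89.49 in, Ȳ = 101.69 in

rectangular body: A = 170 × 140 = 23800.00, centroid at (85.00, 70.00).
semicircular top: A = ½π·85² = 11349.00, centroid at (85.00, 176.08).
triangular fin: A = ½·25·125 = 1562.50, centroid at (178.33, 41.67).
hole: A = −π·16² = -804.25, centroid at (66.00, 97.00).
ΣA = 35907.26 in²
ΣAX̄ = (23800.00)(85.00) + (11349.00)(85.00) + (1562.50)(178.33) + (-804.25)(66.00) = 3213230.78 in³
ΣAȲ = (23800.00)(70.00) + (11349.00)(176.08) + (1562.50)(41.67) + (-804.25)(97.00) = 3651369.29 in³
X̄ = 3213230.78 / 35907.26 = 89.49 in
Ȳ = 3651369.29 / 35907.26 = 101.69 in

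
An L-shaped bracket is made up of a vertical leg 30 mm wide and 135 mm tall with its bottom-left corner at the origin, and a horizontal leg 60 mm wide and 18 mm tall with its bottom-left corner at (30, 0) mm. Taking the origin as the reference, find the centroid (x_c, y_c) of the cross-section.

vertical leg: A = 30 × 135 = 4050.00, centroid at (15.00, 67.50).
horizontal leg: A = 60 × 18 = 1080.00, centroid at (60.00, 9.00).
ΣA = 5130.00 mm², ΣAx_c = 125550.00 mm³, ΣAy_c = 283095.00 mm³.
x_c = 125550.00/5130.00 = 24.47 mm; y_c = 283095.00/5130.00 = 55.18 mm.

x_c = 24.47 mm, y_c = 55.18 mm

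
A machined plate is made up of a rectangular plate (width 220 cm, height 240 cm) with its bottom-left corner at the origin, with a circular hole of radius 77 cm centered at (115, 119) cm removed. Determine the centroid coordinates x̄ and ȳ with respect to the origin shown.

Part | A | x̄ᵢ | ȳᵢ | A·x̄ᵢ | A·ȳᵢ
plate | 52800.00 | 110.00 | 120.00 | 5808000.00 | 6336000.00
hole | -18626.50 | 115.00 | 119.00 | -2142047.83 | -2216553.84
Σ | 34173.50 |  |  | 3665952.17 | 4119446.16
x̄ = 3665952.17 / 34173.50 = 107.27 cm
ȳ = 4119446.16 / 34173.50 = 120.55 cm

x̄ = 107.27 cm, ȳ = 120.55 cm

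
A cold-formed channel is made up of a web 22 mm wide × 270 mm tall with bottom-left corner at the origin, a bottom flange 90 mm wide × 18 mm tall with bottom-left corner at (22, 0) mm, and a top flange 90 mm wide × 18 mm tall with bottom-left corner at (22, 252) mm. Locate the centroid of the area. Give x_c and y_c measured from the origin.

web: A = 22 × 270 = 5940.00, centroid at (11.00, 135.00).
bottom flange: A = 90 × 18 = 1620.00, centroid at (67.00, 9.00).
top flange: A = 90 × 18 = 1620.00, centroid at (67.00, 261.00).
ΣA = 9180.00 mm²
ΣAx_c = (5940.00)(11.00) + (1620.00)(67.00) + (1620.00)(67.00) = 282420.00 mm³
ΣAy_c = (5940.00)(135.00) + (1620.00)(9.00) + (1620.00)(261.00) = 1239300.00 mm³
x_c = 282420.00 / 9180.00 = 30.76 mm
y_c = 1239300.00 / 9180.00 = 135.00 mm

x_c = 30.76 mm, y_c = 135.00 mm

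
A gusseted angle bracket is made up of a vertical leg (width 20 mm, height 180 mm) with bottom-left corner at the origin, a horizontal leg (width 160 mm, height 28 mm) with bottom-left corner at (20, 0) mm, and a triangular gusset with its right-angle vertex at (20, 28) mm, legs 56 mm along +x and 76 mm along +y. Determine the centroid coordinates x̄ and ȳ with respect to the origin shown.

Part | A | x̄ᵢ | ȳᵢ | A·x̄ᵢ | A·ȳᵢ
vertical leg | 3600.00 | 10.00 | 90.00 | 36000.00 | 324000.00
horizontal leg | 4480.00 | 100.00 | 14.00 | 448000.00 | 62720.00
gusset | 2128.00 | 38.67 | 53.33 | 82282.67 | 113493.33
Σ | 10208.00 |  |  | 566282.67 | 500213.33
x̄ = 566282.67 / 10208.00 = 55.47 mm
ȳ = 500213.33 / 10208.00 = 49.00 mm

x̄ = 55.47 mm, ȳ = 49.00 mm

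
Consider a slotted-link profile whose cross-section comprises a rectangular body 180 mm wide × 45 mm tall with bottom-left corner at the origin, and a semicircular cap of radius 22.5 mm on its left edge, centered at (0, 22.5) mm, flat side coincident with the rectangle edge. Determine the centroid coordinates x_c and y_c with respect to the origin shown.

x_c = 81.10 mm, y_c = 22.50 mm

rectangular body: A = 180 × 45 = 8100.00, centroid at (90.00, 22.50).
semicircular end: A = ½π·22.5² = 795.22, centroid at (-9.55, 22.50).
ΣA = 8895.22 mm²
ΣAx_c = (8100.00)(90.00) + (795.22)(-9.55) = 721406.25 mm³
ΣAy_c = (8100.00)(22.50) + (795.22)(22.50) = 200142.35 mm³
x_c = 721406.25 / 8895.22 = 81.10 mm
y_c = 200142.35 / 8895.22 = 22.50 mm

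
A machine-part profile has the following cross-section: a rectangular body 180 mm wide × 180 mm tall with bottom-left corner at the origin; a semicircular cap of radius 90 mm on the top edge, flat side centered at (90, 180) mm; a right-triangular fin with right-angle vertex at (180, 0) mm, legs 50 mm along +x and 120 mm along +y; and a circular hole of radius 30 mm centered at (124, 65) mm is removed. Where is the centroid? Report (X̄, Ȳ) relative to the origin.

X̄ = 94.94 mm, Ȳ = 124.26 mm

rectangular body: A = 180 × 180 = 32400.00, centroid at (90.00, 90.00).
semicircular top: A = ½π·90² = 12723.45, centroid at (90.00, 218.20).
triangular fin: A = ½·50·120 = 3000.00, centroid at (196.67, 40.00).
hole: A = −π·30² = -2827.43, centroid at (124.00, 65.00).
ΣA = 45296.02 mm², ΣAX̄ = 4300508.78 mm³, ΣAȲ = 5628437.87 mm³.
X̄ = 4300508.78/45296.02 = 94.94 mm; Ȳ = 5628437.87/45296.02 = 124.26 mm.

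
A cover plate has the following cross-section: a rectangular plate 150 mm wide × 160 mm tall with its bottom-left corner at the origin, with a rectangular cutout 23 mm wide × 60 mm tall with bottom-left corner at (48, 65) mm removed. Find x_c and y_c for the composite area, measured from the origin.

plate: A = 150 × 160 = 24000.00, centroid at (75.00, 80.00).
hole: A = −(23 × 60) = -1380.00, centroid at (59.50, 95.00).
ΣA = 22620.00 mm², ΣAx_c = 1717890.00 mm³, ΣAy_c = 1788900.00 mm³.
x_c = 1717890.00/22620.00 = 75.95 mm; y_c = 1788900.00/22620.00 = 79.08 mm.

x_c = 75.95 mm, y_c = 79.08 mm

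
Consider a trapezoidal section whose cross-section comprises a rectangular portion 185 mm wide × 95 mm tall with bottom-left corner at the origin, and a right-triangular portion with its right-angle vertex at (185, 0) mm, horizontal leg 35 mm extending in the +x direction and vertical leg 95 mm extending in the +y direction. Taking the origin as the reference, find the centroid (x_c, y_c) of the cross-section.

x_c = 101.50 mm, y_c = 46.13 mm

rectangular portion: A = 185 × 95 = 17575.00, centroid at (92.50, 47.50).
triangular portion: A = ½·35·95 = 1662.50, centroid at (196.67, 31.67).
ΣA = 19237.50 mm², ΣAx_c = 1952645.83 mm³, ΣAy_c = 887458.33 mm³.
x_c = 1952645.83/19237.50 = 101.50 mm; y_c = 887458.33/19237.50 = 46.13 mm.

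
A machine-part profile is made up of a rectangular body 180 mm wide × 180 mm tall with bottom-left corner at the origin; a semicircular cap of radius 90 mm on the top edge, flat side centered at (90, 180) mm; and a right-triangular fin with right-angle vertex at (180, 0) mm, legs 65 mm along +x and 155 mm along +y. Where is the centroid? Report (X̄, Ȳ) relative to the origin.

rectangular body: A = 180 × 180 = 32400.00, centroid at (90.00, 90.00).
semicircular top: A = ½π·90² = 12723.45, centroid at (90.00, 218.20).
triangular fin: A = ½·65·155 = 5037.50, centroid at (201.67, 51.67).
ΣA = 50160.95 mm², ΣAX̄ = 5077006.36 mm³, ΣAȲ = 5952491.88 mm³.
X̄ = 5077006.36/50160.95 = 101.21 mm; Ȳ = 5952491.88/50160.95 = 118.67 mm.

X̄ = 101.21 mm, Ȳ = 118.67 mm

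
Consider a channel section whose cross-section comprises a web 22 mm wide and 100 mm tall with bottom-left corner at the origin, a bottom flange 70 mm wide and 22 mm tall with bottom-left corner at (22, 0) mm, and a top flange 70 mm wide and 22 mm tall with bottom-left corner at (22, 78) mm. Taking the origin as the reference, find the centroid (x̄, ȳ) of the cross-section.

web: A = 22 × 100 = 2200.00, centroid at (11.00, 50.00).
bottom flange: A = 70 × 22 = 1540.00, centroid at (57.00, 11.00).
top flange: A = 70 × 22 = 1540.00, centroid at (57.00, 89.00).
ΣA = 5280.00 mm², ΣAx̄ = 199760.00 mm³, ΣAȳ = 264000.00 mm³.
x̄ = 199760.00/5280.00 = 37.83 mm; ȳ = 264000.00/5280.00 = 50.00 mm.

x̄ = 37.83 mm, ȳ = 50.00 mm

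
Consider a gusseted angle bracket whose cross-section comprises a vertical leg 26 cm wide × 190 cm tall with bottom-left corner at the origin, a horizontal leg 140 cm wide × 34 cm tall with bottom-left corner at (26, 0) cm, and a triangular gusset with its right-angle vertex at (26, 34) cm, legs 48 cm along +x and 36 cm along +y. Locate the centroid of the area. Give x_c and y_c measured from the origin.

vertical leg: A = 26 × 190 = 4940.00, centroid at (13.00, 95.00).
horizontal leg: A = 140 × 34 = 4760.00, centroid at (96.00, 17.00).
gusset: A = ½·48·36 = 864.00, centroid at (42.00, 46.00).
ΣA = 10564.00 cm²
ΣAx_c = (4940.00)(13.00) + (4760.00)(96.00) + (864.00)(42.00) = 557468.00 cm³
ΣAy_c = (4940.00)(95.00) + (4760.00)(17.00) + (864.00)(46.00) = 589964.00 cm³
x_c = 557468.00 / 10564.00 = 52.77 cm
y_c = 589964.00 / 10564.00 = 55.85 cm

x_c = 52.77 cm, y_c = 55.85 cm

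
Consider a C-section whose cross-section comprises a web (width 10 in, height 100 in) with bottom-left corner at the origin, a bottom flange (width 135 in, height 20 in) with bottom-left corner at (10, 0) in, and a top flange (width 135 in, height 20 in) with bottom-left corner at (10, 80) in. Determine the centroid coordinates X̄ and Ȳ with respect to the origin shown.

web: A = 10 × 100 = 1000.00, centroid at (5.00, 50.00).
bottom flange: A = 135 × 20 = 2700.00, centroid at (77.50, 10.00).
top flange: A = 135 × 20 = 2700.00, centroid at (77.50, 90.00).
ΣA = 6400.00 in²
ΣAX̄ = (1000.00)(5.00) + (2700.00)(77.50) + (2700.00)(77.50) = 423500.00 in³
ΣAȲ = (1000.00)(50.00) + (2700.00)(10.00) + (2700.00)(90.00) = 320000.00 in³
X̄ = 423500.00 / 6400.00 = 66.17 in
Ȳ = 320000.00 / 6400.00 = 50.00 in

X̄ = 66.17 in, Ȳ = 50.00 in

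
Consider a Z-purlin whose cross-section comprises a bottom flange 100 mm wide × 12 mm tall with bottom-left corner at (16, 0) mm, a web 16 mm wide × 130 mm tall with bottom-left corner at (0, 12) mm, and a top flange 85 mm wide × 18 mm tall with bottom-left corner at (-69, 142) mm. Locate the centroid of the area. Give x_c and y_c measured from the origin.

x_c = 11.50 mm, y_c = 82.83 mm

Part | A | x̄ᵢ | ȳᵢ | A·x̄ᵢ | A·ȳᵢ
bottom flange | 1200.00 | 66.00 | 6.00 | 79200.00 | 7200.00
web | 2080.00 | 8.00 | 77.00 | 16640.00 | 160160.00
top flange | 1530.00 | -26.50 | 151.00 | -40545.00 | 231030.00
Σ | 4810.00 |  |  | 55295.00 | 398390.00
x_c = 55295.00 / 4810.00 = 11.50 mm
y_c = 398390.00 / 4810.00 = 82.83 mm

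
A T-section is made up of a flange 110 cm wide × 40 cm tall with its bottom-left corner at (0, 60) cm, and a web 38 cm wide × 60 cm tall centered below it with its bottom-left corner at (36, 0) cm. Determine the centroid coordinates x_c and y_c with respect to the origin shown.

web: A = 38 × 60 = 2280.00, centroid at (55.00, 30.00).
flange: A = 110 × 40 = 4400.00, centroid at (55.00, 80.00).
ΣA = 6680.00 cm², ΣAx_c = 367400.00 cm³, ΣAy_c = 420400.00 cm³.
x_c = 367400.00/6680.00 = 55.00 cm; y_c = 420400.00/6680.00 = 62.93 cm.

x_c = 55.00 cm, y_c = 62.93 cm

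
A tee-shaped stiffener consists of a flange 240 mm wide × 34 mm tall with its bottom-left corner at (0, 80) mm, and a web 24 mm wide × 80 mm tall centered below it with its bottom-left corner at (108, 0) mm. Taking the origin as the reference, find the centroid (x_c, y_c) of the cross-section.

x_c = 120.00 mm, y_c = 86.14 mm

web: A = 24 × 80 = 1920.00, centroid at (120.00, 40.00).
flange: A = 240 × 34 = 8160.00, centroid at (120.00, 97.00).
ΣA = 10080.00 mm², ΣAx_c = 1209600.00 mm³, ΣAy_c = 868320.00 mm³.
x_c = 1209600.00/10080.00 = 120.00 mm; y_c = 868320.00/10080.00 = 86.14 mm.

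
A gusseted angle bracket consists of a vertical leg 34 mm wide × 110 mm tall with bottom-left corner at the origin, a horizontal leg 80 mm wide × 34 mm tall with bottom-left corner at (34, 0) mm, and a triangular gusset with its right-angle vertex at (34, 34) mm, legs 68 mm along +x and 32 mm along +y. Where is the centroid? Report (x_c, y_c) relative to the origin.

vertical leg: A = 34 × 110 = 3740.00, centroid at (17.00, 55.00).
horizontal leg: A = 80 × 34 = 2720.00, centroid at (74.00, 17.00).
gusset: A = ½·68·32 = 1088.00, centroid at (56.67, 44.67).
ΣA = 7548.00 mm²
ΣAx_c = (3740.00)(17.00) + (2720.00)(74.00) + (1088.00)(56.67) = 326513.33 mm³
ΣAy_c = (3740.00)(55.00) + (2720.00)(17.00) + (1088.00)(44.67) = 300537.33 mm³
x_c = 326513.33 / 7548.00 = 43.26 mm
y_c = 300537.33 / 7548.00 = 39.82 mm

x_c = 43.26 mm, y_c = 39.82 mm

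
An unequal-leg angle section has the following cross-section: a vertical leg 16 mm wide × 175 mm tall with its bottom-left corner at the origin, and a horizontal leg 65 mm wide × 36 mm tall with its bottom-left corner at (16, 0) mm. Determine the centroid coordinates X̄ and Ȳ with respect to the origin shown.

vertical leg: A = 16 × 175 = 2800.00, centroid at (8.00, 87.50).
horizontal leg: A = 65 × 36 = 2340.00, centroid at (48.50, 18.00).
ΣA = 5140.00 mm²
ΣAX̄ = (2800.00)(8.00) + (2340.00)(48.50) = 135890.00 mm³
ΣAȲ = (2800.00)(87.50) + (2340.00)(18.00) = 287120.00 mm³
X̄ = 135890.00 / 5140.00 = 26.44 mm
Ȳ = 287120.00 / 5140.00 = 55.86 mm

X̄ = 26.44 mm, Ȳ = 55.86 mm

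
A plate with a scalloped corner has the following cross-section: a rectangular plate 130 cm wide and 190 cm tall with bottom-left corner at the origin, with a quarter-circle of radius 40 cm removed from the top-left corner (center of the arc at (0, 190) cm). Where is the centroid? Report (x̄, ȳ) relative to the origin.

plate: A = 130 × 190 = 24700.00, centroid at (65.00, 95.00).
removed quarter-circle: A = −¼π·40² = -1256.64, centroid at (16.98, 173.02).
ΣA = 23443.36 cm², ΣAx̄ = 1584166.67 cm³, ΣAȳ = 2129072.29 cm³.
x̄ = 1584166.67/23443.36 = 67.57 cm; ȳ = 2129072.29/23443.36 = 90.82 cm.

x̄ = 67.57 cm, ȳ = 90.82 cm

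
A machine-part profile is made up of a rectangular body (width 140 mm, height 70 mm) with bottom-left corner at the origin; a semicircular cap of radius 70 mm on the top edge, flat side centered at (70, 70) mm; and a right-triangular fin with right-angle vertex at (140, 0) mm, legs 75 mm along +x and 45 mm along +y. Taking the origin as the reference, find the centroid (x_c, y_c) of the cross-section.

Part | A | x̄ᵢ | ȳᵢ | A·x̄ᵢ | A·ȳᵢ
rectangular body | 9800.00 | 70.00 | 35.00 | 686000.00 | 343000.00
semicircular top | 7696.90 | 70.00 | 99.71 | 538783.14 | 767449.81
triangular fin | 1687.50 | 165.00 | 15.00 | 278437.50 | 25312.50
Σ | 19184.40 |  |  | 1503220.64 | 1135762.31
x_c = 1503220.64 / 19184.40 = 78.36 mm
y_c = 1135762.31 / 19184.40 = 59.20 mm

x_c = 78.36 mm, y_c = 59.20 mm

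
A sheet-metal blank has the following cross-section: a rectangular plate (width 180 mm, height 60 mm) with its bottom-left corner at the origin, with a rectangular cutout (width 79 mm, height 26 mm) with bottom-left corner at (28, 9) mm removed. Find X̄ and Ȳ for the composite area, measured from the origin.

Part | A | x̄ᵢ | ȳᵢ | A·x̄ᵢ | A·ȳᵢ
plate | 10800.00 | 90.00 | 30.00 | 972000.00 | 324000.00
hole | -2054.00 | 67.50 | 22.00 | -138645.00 | -45188.00
Σ | 8746.00 |  |  | 833355.00 | 278812.00
X̄ = 833355.00 / 8746.00 = 95.28 mm
Ȳ = 278812.00 / 8746.00 = 31.88 mm

X̄ = 95.28 mm, Ȳ = 31.88 mm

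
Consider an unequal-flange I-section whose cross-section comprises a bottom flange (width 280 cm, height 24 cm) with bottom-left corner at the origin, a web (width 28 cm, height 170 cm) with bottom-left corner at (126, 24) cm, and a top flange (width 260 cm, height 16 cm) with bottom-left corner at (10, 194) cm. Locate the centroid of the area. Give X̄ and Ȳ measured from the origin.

X̄ = 140.00 cm, Ȳ = 92.06 cm

bottom flange: A = 280 × 24 = 6720.00, centroid at (140.00, 12.00).
web: A = 28 × 170 = 4760.00, centroid at (140.00, 109.00).
top flange: A = 260 × 16 = 4160.00, centroid at (140.00, 202.00).
ΣA = 15640.00 cm², ΣAX̄ = 2189600.00 cm³, ΣAȲ = 1439800.00 cm³.
X̄ = 2189600.00/15640.00 = 140.00 cm; Ȳ = 1439800.00/15640.00 = 92.06 cm.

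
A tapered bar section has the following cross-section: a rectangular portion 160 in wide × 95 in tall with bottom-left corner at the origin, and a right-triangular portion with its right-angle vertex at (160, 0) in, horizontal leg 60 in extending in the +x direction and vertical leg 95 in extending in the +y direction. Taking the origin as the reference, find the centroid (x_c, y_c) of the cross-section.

x_c = 95.79 in, y_c = 45.00 in

Part | A | x̄ᵢ | ȳᵢ | A·x̄ᵢ | A·ȳᵢ
rectangular portion | 15200.00 | 80.00 | 47.50 | 1216000.00 | 722000.00
triangular portion | 2850.00 | 180.00 | 31.67 | 513000.00 | 90250.00
Σ | 18050.00 |  |  | 1729000.00 | 812250.00
x_c = 1729000.00 / 18050.00 = 95.79 in
y_c = 812250.00 / 18050.00 = 45.00 in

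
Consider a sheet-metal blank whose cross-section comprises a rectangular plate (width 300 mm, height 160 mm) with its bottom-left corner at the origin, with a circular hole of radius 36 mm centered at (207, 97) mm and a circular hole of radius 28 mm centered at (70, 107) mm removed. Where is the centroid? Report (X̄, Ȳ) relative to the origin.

plate: A = 300 × 160 = 48000.00, centroid at (150.00, 80.00).
hole 1: A = −π·36² = -4071.50, centroid at (207.00, 97.00).
hole 2: A = −π·28² = -2463.01, centroid at (70.00, 107.00).
ΣA = 41465.49 mm², ΣAX̄ = 6184788.05 mm³, ΣAȲ = 3181522.18 mm³.
X̄ = 6184788.05/41465.49 = 149.16 mm; Ȳ = 3181522.18/41465.49 = 76.73 mm.

X̄ = 149.16 mm, Ȳ = 76.73 mm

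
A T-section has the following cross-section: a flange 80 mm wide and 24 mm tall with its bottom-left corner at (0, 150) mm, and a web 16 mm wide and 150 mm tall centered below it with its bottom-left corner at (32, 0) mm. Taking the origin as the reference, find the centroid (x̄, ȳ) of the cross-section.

x̄ = 40.00 mm, ȳ = 113.67 mm

web: A = 16 × 150 = 2400.00, centroid at (40.00, 75.00).
flange: A = 80 × 24 = 1920.00, centroid at (40.00, 162.00).
ΣA = 4320.00 mm²
ΣAx̄ = (2400.00)(40.00) + (1920.00)(40.00) = 172800.00 mm³
ΣAȳ = (2400.00)(75.00) + (1920.00)(162.00) = 491040.00 mm³
x̄ = 172800.00 / 4320.00 = 40.00 mm
ȳ = 491040.00 / 4320.00 = 113.67 mm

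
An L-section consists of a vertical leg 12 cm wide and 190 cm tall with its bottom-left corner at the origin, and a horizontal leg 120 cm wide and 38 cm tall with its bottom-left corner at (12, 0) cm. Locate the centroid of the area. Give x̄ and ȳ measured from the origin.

x̄ = 50.00 cm, ȳ = 44.33 cm

Part | A | x̄ᵢ | ȳᵢ | A·x̄ᵢ | A·ȳᵢ
vertical leg | 2280.00 | 6.00 | 95.00 | 13680.00 | 216600.00
horizontal leg | 4560.00 | 72.00 | 19.00 | 328320.00 | 86640.00
Σ | 6840.00 |  |  | 342000.00 | 303240.00
x̄ = 342000.00 / 6840.00 = 50.00 cm
ȳ = 303240.00 / 6840.00 = 44.33 cm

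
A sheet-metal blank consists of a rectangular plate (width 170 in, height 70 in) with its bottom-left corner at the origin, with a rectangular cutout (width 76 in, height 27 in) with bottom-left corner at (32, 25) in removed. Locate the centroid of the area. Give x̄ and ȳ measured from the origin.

plate: A = 170 × 70 = 11900.00, centroid at (85.00, 35.00).
hole: A = −(76 × 27) = -2052.00, centroid at (70.00, 38.50).
ΣA = 9848.00 in²
ΣAx̄ = (11900.00)(85.00) + (-2052.00)(70.00) = 867860.00 in³
ΣAȳ = (11900.00)(35.00) + (-2052.00)(38.50) = 337498.00 in³
x̄ = 867860.00 / 9848.00 = 88.13 in
ȳ = 337498.00 / 9848.00 = 34.27 in

x̄ = 88.13 in, ȳ = 34.27 in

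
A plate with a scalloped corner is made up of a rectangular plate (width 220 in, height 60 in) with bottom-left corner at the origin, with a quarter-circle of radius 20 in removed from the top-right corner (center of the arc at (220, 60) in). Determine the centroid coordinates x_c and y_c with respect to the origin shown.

x_c = 107.53 in, y_c = 29.48 in

Part | A | x̄ᵢ | ȳᵢ | A·x̄ᵢ | A·ȳᵢ
plate | 13200.00 | 110.00 | 30.00 | 1452000.00 | 396000.00
removed quarter-circle | -314.16 | 211.51 | 51.51 | -66448.37 | -16182.89
Σ | 12885.84 |  |  | 1385551.63 | 379817.11
x_c = 1385551.63 / 12885.84 = 107.53 in
y_c = 379817.11 / 12885.84 = 29.48 in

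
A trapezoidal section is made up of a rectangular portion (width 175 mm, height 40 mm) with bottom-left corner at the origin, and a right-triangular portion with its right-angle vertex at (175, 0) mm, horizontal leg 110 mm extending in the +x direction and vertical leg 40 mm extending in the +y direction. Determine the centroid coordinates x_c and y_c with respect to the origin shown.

x_c = 117.19 mm, y_c = 18.41 mm

rectangular portion: A = 175 × 40 = 7000.00, centroid at (87.50, 20.00).
triangular portion: A = ½·110·40 = 2200.00, centroid at (211.67, 13.33).
ΣA = 9200.00 mm²
ΣAx_c = (7000.00)(87.50) + (2200.00)(211.67) = 1078166.67 mm³
ΣAy_c = (7000.00)(20.00) + (2200.00)(13.33) = 169333.33 mm³
x_c = 1078166.67 / 9200.00 = 117.19 mm
y_c = 169333.33 / 9200.00 = 18.41 mm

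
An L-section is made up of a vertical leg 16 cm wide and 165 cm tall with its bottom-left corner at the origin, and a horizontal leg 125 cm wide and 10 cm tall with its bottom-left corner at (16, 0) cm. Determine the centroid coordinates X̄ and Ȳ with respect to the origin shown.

Part | A | x̄ᵢ | ȳᵢ | A·x̄ᵢ | A·ȳᵢ
vertical leg | 2640.00 | 8.00 | 82.50 | 21120.00 | 217800.00
horizontal leg | 1250.00 | 78.50 | 5.00 | 98125.00 | 6250.00
Σ | 3890.00 |  |  | 119245.00 | 224050.00
X̄ = 119245.00 / 3890.00 = 30.65 cm
Ȳ = 224050.00 / 3890.00 = 57.60 cm

X̄ = 30.65 cm, Ȳ = 57.60 cm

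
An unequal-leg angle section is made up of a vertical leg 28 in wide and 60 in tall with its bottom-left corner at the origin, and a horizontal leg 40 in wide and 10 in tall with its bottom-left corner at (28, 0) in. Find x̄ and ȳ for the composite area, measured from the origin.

vertical leg: A = 28 × 60 = 1680.00, centroid at (14.00, 30.00).
horizontal leg: A = 40 × 10 = 400.00, centroid at (48.00, 5.00).
ΣA = 2080.00 in²
ΣAx̄ = (1680.00)(14.00) + (400.00)(48.00) = 42720.00 in³
ΣAȳ = (1680.00)(30.00) + (400.00)(5.00) = 52400.00 in³
x̄ = 42720.00 / 2080.00 = 20.54 in
ȳ = 52400.00 / 2080.00 = 25.19 in

x̄ = 20.54 in, ȳ = 25.19 in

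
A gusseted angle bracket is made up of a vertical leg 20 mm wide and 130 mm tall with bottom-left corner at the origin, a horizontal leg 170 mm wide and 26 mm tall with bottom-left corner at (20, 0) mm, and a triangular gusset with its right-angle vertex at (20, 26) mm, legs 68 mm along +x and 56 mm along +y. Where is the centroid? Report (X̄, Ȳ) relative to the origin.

X̄ = 64.02 mm, Ȳ = 34.91 mm

Part | A | x̄ᵢ | ȳᵢ | A·x̄ᵢ | A·ȳᵢ
vertical leg | 2600.00 | 10.00 | 65.00 | 26000.00 | 169000.00
horizontal leg | 4420.00 | 105.00 | 13.00 | 464100.00 | 57460.00
gusset | 1904.00 | 42.67 | 44.67 | 81237.33 | 85045.33
Σ | 8924.00 |  |  | 571337.33 | 311505.33
X̄ = 571337.33 / 8924.00 = 64.02 mm
Ȳ = 311505.33 / 8924.00 = 34.91 mm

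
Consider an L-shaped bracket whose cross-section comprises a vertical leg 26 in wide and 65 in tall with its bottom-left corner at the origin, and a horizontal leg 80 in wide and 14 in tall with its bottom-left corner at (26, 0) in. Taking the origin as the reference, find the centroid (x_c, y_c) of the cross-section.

x_c = 34.12 in, y_c = 22.34 in

Part | A | x̄ᵢ | ȳᵢ | A·x̄ᵢ | A·ȳᵢ
vertical leg | 1690.00 | 13.00 | 32.50 | 21970.00 | 54925.00
horizontal leg | 1120.00 | 66.00 | 7.00 | 73920.00 | 7840.00
Σ | 2810.00 |  |  | 95890.00 | 62765.00
x_c = 95890.00 / 2810.00 = 34.12 in
y_c = 62765.00 / 2810.00 = 22.34 in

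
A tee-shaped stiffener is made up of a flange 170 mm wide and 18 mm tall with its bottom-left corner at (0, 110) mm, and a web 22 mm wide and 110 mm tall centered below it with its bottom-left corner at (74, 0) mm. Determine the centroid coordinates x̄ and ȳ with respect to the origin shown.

x̄ = 85.00 mm, ȳ = 90.74 mm

web: A = 22 × 110 = 2420.00, centroid at (85.00, 55.00).
flange: A = 170 × 18 = 3060.00, centroid at (85.00, 119.00).
ΣA = 5480.00 mm², ΣAx̄ = 465800.00 mm³, ΣAȳ = 497240.00 mm³.
x̄ = 465800.00/5480.00 = 85.00 mm; ȳ = 497240.00/5480.00 = 90.74 mm.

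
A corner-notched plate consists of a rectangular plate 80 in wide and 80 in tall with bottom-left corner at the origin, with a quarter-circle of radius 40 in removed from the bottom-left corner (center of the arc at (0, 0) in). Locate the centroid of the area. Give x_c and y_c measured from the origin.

plate: A = 80 × 80 = 6400.00, centroid at (40.00, 40.00).
removed quarter-circle: A = −¼π·40² = -1256.64, centroid at (16.98, 16.98).
ΣA = 5143.36 in², ΣAx_c = 234666.67 in³, ΣAy_c = 234666.67 in³.
x_c = 234666.67/5143.36 = 45.63 in; y_c = 234666.67/5143.36 = 45.63 in.

x_c = 45.63 in, y_c = 45.63 in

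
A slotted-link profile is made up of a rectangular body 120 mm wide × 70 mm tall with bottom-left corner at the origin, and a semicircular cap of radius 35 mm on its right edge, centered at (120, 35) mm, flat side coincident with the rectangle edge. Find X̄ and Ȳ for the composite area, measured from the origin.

X̄ = 73.95 mm, Ȳ = 35.00 mm

Part | A | x̄ᵢ | ȳᵢ | A·x̄ᵢ | A·ȳᵢ
rectangular body | 8400.00 | 60.00 | 35.00 | 504000.00 | 294000.00
semicircular end | 1924.23 | 134.85 | 35.00 | 259490.39 | 67347.89
Σ | 10324.23 |  |  | 763490.39 | 361347.89
X̄ = 763490.39 / 10324.23 = 73.95 mm
Ȳ = 361347.89 / 10324.23 = 35.00 mm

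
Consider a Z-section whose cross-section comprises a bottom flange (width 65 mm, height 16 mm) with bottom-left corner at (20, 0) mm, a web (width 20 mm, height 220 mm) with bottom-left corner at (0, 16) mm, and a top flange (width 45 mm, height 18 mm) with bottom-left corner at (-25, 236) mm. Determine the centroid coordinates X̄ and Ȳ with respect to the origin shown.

bottom flange: A = 65 × 16 = 1040.00, centroid at (52.50, 8.00).
web: A = 20 × 220 = 4400.00, centroid at (10.00, 126.00).
top flange: A = 45 × 18 = 810.00, centroid at (-2.50, 245.00).
ΣA = 6250.00 mm²
ΣAX̄ = (1040.00)(52.50) + (4400.00)(10.00) + (810.00)(-2.50) = 96575.00 mm³
ΣAȲ = (1040.00)(8.00) + (4400.00)(126.00) + (810.00)(245.00) = 761170.00 mm³
X̄ = 96575.00 / 6250.00 = 15.45 mm
Ȳ = 761170.00 / 6250.00 = 121.79 mm

X̄ = 15.45 mm, Ȳ = 121.79 mm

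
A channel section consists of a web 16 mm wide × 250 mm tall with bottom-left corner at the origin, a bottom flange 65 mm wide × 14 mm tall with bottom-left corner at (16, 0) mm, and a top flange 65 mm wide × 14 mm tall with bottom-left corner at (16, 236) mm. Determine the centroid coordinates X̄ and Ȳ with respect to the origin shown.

X̄ = 20.66 mm, Ȳ = 125.00 mm

Part | A | x̄ᵢ | ȳᵢ | A·x̄ᵢ | A·ȳᵢ
web | 4000.00 | 8.00 | 125.00 | 32000.00 | 500000.00
bottom flange | 910.00 | 48.50 | 7.00 | 44135.00 | 6370.00
top flange | 910.00 | 48.50 | 243.00 | 44135.00 | 221130.00
Σ | 5820.00 |  |  | 120270.00 | 727500.00
X̄ = 120270.00 / 5820.00 = 20.66 mm
Ȳ = 727500.00 / 5820.00 = 125.00 mm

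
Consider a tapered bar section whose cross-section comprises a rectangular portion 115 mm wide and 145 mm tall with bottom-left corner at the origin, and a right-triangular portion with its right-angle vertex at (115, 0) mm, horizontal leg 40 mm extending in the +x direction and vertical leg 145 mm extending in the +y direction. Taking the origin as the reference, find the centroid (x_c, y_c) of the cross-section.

x_c = 67.99 mm, y_c = 68.92 mm

rectangular portion: A = 115 × 145 = 16675.00, centroid at (57.50, 72.50).
triangular portion: A = ½·40·145 = 2900.00, centroid at (128.33, 48.33).
ΣA = 19575.00 mm², ΣAx_c = 1330979.17 mm³, ΣAy_c = 1349104.17 mm³.
x_c = 1330979.17/19575.00 = 67.99 mm; y_c = 1349104.17/19575.00 = 68.92 mm.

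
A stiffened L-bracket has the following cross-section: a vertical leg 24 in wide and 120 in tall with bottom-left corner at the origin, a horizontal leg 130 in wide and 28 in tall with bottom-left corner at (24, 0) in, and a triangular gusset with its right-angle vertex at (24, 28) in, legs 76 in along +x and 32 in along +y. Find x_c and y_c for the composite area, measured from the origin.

x_c = 54.10 in, y_c = 35.00 in

Part | A | x̄ᵢ | ȳᵢ | A·x̄ᵢ | A·ȳᵢ
vertical leg | 2880.00 | 12.00 | 60.00 | 34560.00 | 172800.00
horizontal leg | 3640.00 | 89.00 | 14.00 | 323960.00 | 50960.00
gusset | 1216.00 | 49.33 | 38.67 | 59989.33 | 47018.67
Σ | 7736.00 |  |  | 418509.33 | 270778.67
x_c = 418509.33 / 7736.00 = 54.10 in
y_c = 270778.67 / 7736.00 = 35.00 in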